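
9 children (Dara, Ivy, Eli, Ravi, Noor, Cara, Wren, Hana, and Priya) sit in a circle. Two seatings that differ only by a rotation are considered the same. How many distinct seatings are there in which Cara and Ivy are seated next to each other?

Glue Cara and Ivy into a block (2 internal orders). Seating 8 units around a circle gives (7)! arrangements.
So 2 × (7)! = 2 × 5040 = 10080.

10080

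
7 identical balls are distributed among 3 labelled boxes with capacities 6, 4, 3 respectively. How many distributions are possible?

By stars and bars, unrestricted non-negative solutions to x_1+…+x_3 = 7 number C(7+2,2) = 36.
Subtract solutions that violate a single cap (substitute x_i' = x_i − (cap_i+1)): x_1 ≥ 7 gives C(2,2) = 1; x_2 ≥ 5 gives C(4,2) = 6; x_3 ≥ 4 gives C(5,2) = 10. Together 17.
No two caps can be exceeded simultaneously, so the pair terms are all 0.
By inclusion–exclusion the count is 36 − 17 + 0 = 19.

19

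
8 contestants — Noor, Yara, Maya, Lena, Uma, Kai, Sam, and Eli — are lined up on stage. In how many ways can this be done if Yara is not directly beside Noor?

30240

Of the 8! = 40320 arrangements, those with Yara and Noor adjacent number 2 × 7! = 10080 (treat the pair as a block with 2 internal orders).
So 40320 − 10080 = 30240 arrangements keep them apart.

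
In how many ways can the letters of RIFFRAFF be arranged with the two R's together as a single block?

Treat the 2 copies of R as a single block. The multiset to arrange is then {RR, A, F, F, F, F, I}, 7 items in all.
That gives (7)!/(4!) = 210 arrangements.

210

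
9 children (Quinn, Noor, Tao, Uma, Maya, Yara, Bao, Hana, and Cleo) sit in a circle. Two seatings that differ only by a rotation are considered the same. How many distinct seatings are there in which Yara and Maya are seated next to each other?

Glue Yara and Maya into a block (2 internal orders). Seating 8 units around a circle gives (7)! arrangements.
So 2 × (7)! = 2 × 5040 = 10080.

10080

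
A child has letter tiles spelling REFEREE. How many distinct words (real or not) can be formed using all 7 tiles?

REFEREE has 7 letters with E appearing 4 times and R appearing twice.
So there are 7! / (4!·2!) = 105 distinguishable arrangements.

105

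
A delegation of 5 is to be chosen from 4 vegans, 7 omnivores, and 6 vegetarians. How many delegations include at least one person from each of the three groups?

4214

Unrestricted: C(17,5) = 6188 ways to pick any 5 of the 17.
Selections missing a whole group: no vegans → C(13,5) = 1287; no omnivores → C(10,5) = 252; no vegetarians → C(11,5) = 462.
Add back selections omitting two groups (i.e. drawn from a single group): C(4,5) + C(7,5) + C(6,5) = 27.
By inclusion–exclusion: 6188 − 2001 + 27 = 4214.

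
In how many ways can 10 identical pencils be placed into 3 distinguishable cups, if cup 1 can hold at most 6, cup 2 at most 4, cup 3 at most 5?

20

Ignoring the caps, the number of non-negative solutions to x_1+…+x_3 = 10 is C(12,2) = 66.
Subtract solutions that violate a single cap (substitute x_i' = x_i − (cap_i+1)): x_1 ≥ 7 gives C(5,2) = 10; x_2 ≥ 5 gives C(7,2) = 21; x_3 ≥ 6 gives C(6,2) = 15. Together 46.
No two caps can be exceeded simultaneously, so the pair terms are all 0.
By inclusion–exclusion the count is 66 − 46 + 0 = 20.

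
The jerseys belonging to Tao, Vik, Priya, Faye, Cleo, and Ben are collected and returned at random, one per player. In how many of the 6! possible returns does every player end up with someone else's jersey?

This is the derangement count D_6: permutations of 6 items with no fixed point.
By inclusion–exclusion this is Σ_{j=0}^{6} (−1)^j C(6,j)·(6−j)!.
Computing: 720 − 720 + 360 − 120 + 30 − 6 + 1 = 265.

265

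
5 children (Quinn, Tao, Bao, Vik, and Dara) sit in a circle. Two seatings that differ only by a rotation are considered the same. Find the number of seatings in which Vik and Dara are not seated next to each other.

Without the restriction there are (4)! = 24 seatings.
Seatings with Vik beside Dara: treat them as a block with 2 internal orders, giving 2 × (3)! = 12.
Subtracting, 24 − 12 = 12.

12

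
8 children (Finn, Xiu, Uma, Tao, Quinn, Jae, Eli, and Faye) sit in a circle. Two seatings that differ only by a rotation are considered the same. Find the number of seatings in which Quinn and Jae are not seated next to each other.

Without the restriction there are (7)! = 5040 seatings.
Those with Quinn next to Jae: fuse the pair into one unit and seat 7 units around a circle — 2·(6)! = 1440.
Subtracting, 5040 − 1440 = 3600.

3600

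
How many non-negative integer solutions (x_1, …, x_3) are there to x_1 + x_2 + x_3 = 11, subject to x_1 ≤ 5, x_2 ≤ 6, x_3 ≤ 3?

Ignoring the caps, the number of non-negative solutions to x_1+…+x_3 = 11 is C(13,2) = 78.
Subtract solutions that violate a single cap (substitute x_i' = x_i − (cap_i+1)): x_1 ≥ 6 gives C(7,2) = 21; x_2 ≥ 7 gives C(6,2) = 15; x_3 ≥ 4 gives C(9,2) = 36. Together 72.
Add back pairs where two caps are both exceeded: 0 + 3 + 1 = 4.
By inclusion–exclusion the count is 78 − 72 + 4 = 10.

10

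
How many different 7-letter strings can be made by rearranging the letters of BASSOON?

1260

The 7 letters of BASSOON have repeats: O appearing twice and S appearing twice.
Dividing 7! = 5040 by 2!·2! = 4 for the repeated letters gives 1260.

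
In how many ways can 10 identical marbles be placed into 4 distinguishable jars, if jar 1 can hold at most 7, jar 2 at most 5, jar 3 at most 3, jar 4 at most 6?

Ignoring the caps, the number of non-negative solutions to x_1+…+x_4 = 10 is C(13,3) = 286.
Subtract solutions that violate a single cap (substitute x_i' = x_i − (cap_i+1)): x_1 ≥ 8 gives C(5,3) = 10; x_2 ≥ 6 gives C(7,3) = 35; x_3 ≥ 4 gives C(9,3) = 84; x_4 ≥ 7 gives C(6,3) = 20. Together 149.
Add back pairs where two caps are both exceeded: 0 + 0 + 0 + 1 + 0 + 0 = 1.
By inclusion–exclusion the count is 286 − 149 + 1 = 138.

138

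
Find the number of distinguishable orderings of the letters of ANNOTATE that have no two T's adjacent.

3780

There are 8!/(2!·2!·2!) = 5040 arrangements of ANNOTATE in total.
Arrangements with the T's together: treat TT as one letter, giving (7)!/(2!·2!) = 1260.
Hence 5040 − 1260 = 3780.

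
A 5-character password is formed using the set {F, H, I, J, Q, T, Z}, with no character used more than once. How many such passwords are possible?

2520

Choose and order 5 of the 7 symbols: the first character has 7 options, the next 6, and so on down to 3.
That product is 7 × 6 × 5 × 4 × 3 = 2520.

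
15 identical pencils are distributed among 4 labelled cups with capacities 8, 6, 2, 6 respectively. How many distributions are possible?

83

Without the upper bounds there are C(18,3) = 816 ways to split 15 among 4 cups.
Subtract solutions that violate a single cap (substitute x_i' = x_i − (cap_i+1)): x_1 ≥ 9 gives C(9,3) = 84; x_2 ≥ 7 gives C(11,3) = 165; x_3 ≥ 3 gives C(15,3) = 455; x_4 ≥ 7 gives C(11,3) = 165. Together 869.
Add back pairs where two caps are both exceeded: 0 + 20 + 0 + 56 + 4 + 56 = 136.
By inclusion–exclusion the count is 816 − 869 + 136 = 83.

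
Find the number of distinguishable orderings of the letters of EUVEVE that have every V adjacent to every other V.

20

Treat the 2 copies of V as a single block. The multiset to arrange is then {VV, E, E, E, U}, 5 items in all.
That gives (5)!/(3!) = 20 arrangements.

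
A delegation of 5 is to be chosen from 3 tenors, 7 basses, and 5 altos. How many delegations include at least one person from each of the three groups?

Unrestricted: C(15,5) = 3003 ways to pick any 5 of the 15.
Subtract selections that omit an entire group: no tenors → C(12,5) = 792; no basses → C(8,5) = 56; no altos → C(10,5) = 252.
Add back selections omitting two groups (i.e. drawn from a single group): C(3,5) + C(7,5) + C(5,5) = 22.
By inclusion–exclusion: 3003 − 1100 + 22 = 1925.

1925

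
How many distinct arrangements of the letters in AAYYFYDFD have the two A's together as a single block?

1680

Treat the 2 copies of A as a single block. The multiset to arrange is then {AA, D, D, F, F, Y, Y, Y}, 8 items in all.
That gives (8)!/(3!·2!·2!) = 1680 arrangements.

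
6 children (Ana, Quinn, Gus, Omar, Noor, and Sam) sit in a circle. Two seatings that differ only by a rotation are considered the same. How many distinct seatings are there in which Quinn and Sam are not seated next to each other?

Without the restriction there are (5)! = 120 seatings.
Those with Quinn next to Sam: fuse the pair into one unit and seat 5 units around a circle — 2·(4)! = 48.
Subtracting, 120 − 48 = 72.

72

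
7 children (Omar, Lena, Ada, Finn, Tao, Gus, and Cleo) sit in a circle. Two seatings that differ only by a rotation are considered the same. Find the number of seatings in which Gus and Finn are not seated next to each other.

All circular seatings of 7 people number (6)! = 720.
Seatings with Gus beside Finn: treat them as a block with 2 internal orders, giving 2 × (5)! = 240.
Subtracting, 720 − 240 = 480.

480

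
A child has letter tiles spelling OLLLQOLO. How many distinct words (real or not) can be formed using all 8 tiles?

280

The 8 letters of OLLLQOLO have repeats: L appearing 4 times and O appearing 3 times.
Dividing 8! = 40320 by 4!·3! = 144 for the repeated letters gives 280.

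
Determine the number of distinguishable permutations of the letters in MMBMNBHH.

1680

MMBMNBHH has 8 letters with B appearing twice, H appearing twice, and M appearing 3 times.
So there are 8! / (3!·2!·2!) = 1680 distinguishable arrangements.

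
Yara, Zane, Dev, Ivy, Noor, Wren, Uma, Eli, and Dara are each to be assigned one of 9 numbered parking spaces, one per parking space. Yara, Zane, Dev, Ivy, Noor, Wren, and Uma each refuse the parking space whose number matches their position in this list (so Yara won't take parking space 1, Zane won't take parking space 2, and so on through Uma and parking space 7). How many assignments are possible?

165016

Let Aᵢ (for 1 ≤ i ≤ 7) be the placements that put person i in their forbidden parking space. Any j of these fix j positions, leaving (9−j)! ways to fill the rest, and there are C(7,j) ways to pick which j.
By inclusion–exclusion, the number of valid placements is Σ_{j=0}^{7} (−1)^j C(7,j)·(9−j)!.
Computing: 362880 − 282240 + 105840 − 25200 + 4200 − 504 + 42 − 2 = 165016.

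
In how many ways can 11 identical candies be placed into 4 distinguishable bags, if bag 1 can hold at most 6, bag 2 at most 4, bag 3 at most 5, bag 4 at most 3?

By stars and bars, unrestricted non-negative solutions to x_1+…+x_4 = 11 number C(11+3,3) = 364.
Subtract solutions that violate a single cap (substitute x_i' = x_i − (cap_i+1)): x_1 ≥ 7 gives C(7,3) = 35; x_2 ≥ 5 gives C(9,3) = 84; x_3 ≥ 6 gives C(8,3) = 56; x_4 ≥ 4 gives C(10,3) = 120. Together 295.
Add back pairs where two caps are both exceeded: 0 + 0 + 1 + 1 + 10 + 4 = 16.
By inclusion–exclusion the count is 364 − 295 + 16 = 85.

85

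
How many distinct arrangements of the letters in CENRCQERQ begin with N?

2520

Fix N in the first position and arrange the remaining 8 letters.
Those 8 letters have C appearing twice, E appearing twice, Q appearing twice, and R appearing twice, giving (8)!/(2!·2!·2!·2!) = 2520.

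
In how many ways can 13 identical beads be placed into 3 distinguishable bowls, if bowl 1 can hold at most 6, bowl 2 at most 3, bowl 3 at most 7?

10

Ignoring the caps, the number of non-negative solutions to x_1+…+x_3 = 13 is C(15,2) = 105.
Subtract solutions that violate a single cap (substitute x_i' = x_i − (cap_i+1)): x_1 ≥ 7 gives C(8,2) = 28; x_2 ≥ 4 gives C(11,2) = 55; x_3 ≥ 8 gives C(7,2) = 21. Together 104.
Add back pairs where two caps are both exceeded: 6 + 0 + 3 = 9.
By inclusion–exclusion the count is 105 − 104 + 9 = 10.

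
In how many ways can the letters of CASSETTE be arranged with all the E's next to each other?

1260

Treat the 2 copies of E as a single block. The multiset to arrange is then {EE, A, C, S, S, T, T}, 7 items in all.
That gives (7)!/(2!·2!) = 1260 arrangements.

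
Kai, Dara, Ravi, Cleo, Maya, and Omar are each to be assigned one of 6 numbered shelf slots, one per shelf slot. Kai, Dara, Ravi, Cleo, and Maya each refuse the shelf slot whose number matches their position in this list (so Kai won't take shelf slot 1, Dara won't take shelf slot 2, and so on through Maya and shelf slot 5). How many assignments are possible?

309

Let Aᵢ (for 1 ≤ i ≤ 5) be the placements that put person i in their forbidden shelf slot. Any j of these fix j positions, leaving (6−j)! ways to fill the rest, and there are C(5,j) ways to pick which j.
By inclusion–exclusion, the number of valid placements is Σ_{j=0}^{5} (−1)^j C(5,j)·(6−j)!.
Computing: 720 − 600 + 240 − 60 + 10 − 1 = 309.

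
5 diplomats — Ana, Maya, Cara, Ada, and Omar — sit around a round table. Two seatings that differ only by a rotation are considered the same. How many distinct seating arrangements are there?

Fix one person's seat to break rotational symmetry; the remaining 4 people can be arranged in (4)! = 24 ways.

24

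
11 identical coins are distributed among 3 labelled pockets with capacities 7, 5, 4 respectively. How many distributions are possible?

Ignoring the caps, the number of non-negative solutions to x_1+…+x_3 = 11 is C(13,2) = 78.
Subtract solutions that violate a single cap (substitute x_i' = x_i − (cap_i+1)): x_1 ≥ 8 gives C(5,2) = 10; x_2 ≥ 6 gives C(7,2) = 21; x_3 ≥ 5 gives C(8,2) = 28. Together 59.
Add back pairs where two caps are both exceeded: 0 + 0 + 1 = 1.
By inclusion–exclusion the count is 78 − 59 + 1 = 20.

20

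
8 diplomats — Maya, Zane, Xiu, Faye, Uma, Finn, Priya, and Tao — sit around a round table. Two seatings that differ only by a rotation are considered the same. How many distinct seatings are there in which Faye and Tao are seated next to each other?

Glue Faye and Tao into a block (2 internal orders). Seating 7 units around a circle gives (6)! arrangements.
So 2 × (6)! = 2 × 720 = 1440.

1440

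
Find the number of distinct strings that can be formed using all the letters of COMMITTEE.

COMMITTEE has 9 letters with E appearing twice, M appearing twice, and T appearing twice.
So there are 9! / (2!·2!·2!) = 45360 distinguishable arrangements.

45360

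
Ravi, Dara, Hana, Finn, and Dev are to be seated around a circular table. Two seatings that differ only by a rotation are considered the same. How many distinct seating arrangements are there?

24

Seat Ravi anywhere (absorbing the rotational symmetry), then permute the other 4: (4)! = 24.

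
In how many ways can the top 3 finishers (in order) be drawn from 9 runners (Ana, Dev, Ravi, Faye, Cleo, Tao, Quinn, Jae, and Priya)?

504

There are 9 choices for 1st place, 8 for 2nd, and 7 for 3rd.
That gives 9 × 8 × 7 = 504.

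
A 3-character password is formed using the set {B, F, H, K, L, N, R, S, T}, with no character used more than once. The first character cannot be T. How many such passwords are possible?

The first character has 9−1 = 8 choices (anything except T).
The remaining 2 characters are filled from the other 8 symbols without repetition: 8 × 7 = 56.
Total: 8 × 56 = 448.

448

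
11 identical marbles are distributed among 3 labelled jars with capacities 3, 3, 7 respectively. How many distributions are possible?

Ignoring the caps, the number of non-negative solutions to x_1+…+x_3 = 11 is C(13,2) = 78.
Subtract solutions that violate a single cap (substitute x_i' = x_i − (cap_i+1)): x_1 ≥ 4 gives C(9,2) = 36; x_2 ≥ 4 gives C(9,2) = 36; x_3 ≥ 8 gives C(5,2) = 10. Together 82.
Add back pairs where two caps are both exceeded: 10 + 0 + 0 = 10.
By inclusion–exclusion the count is 78 − 82 + 10 = 6.

6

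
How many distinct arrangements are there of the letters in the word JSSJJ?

Letter multiplicities in JSSJJ: J×3, S×2.
Dividing 5! = 120 by 3!·2! = 12 for the repeated letters gives 10.

10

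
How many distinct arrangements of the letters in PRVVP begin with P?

12

With the first slot taken by P, it remains to arrange the other 4 letters (RVVP).
Those 4 letters have V appearing twice, giving (4)!/(2!) = 12.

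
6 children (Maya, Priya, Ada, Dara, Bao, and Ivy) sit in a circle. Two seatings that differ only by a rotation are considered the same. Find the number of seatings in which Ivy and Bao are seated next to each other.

48

Glue Ivy and Bao into a block (2 internal orders). Seating 5 units around a circle gives (4)! arrangements.
So 2 × (4)! = 2 × 24 = 48.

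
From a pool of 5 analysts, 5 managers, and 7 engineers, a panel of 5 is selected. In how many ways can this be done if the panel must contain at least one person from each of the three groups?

4375

Unrestricted: C(17,5) = 6188 ways to pick any 5 of the 17.
Selections missing a whole group: no analysts → C(12,5) = 792; no managers → C(12,5) = 792; no engineers → C(10,5) = 252.
Add back selections omitting two groups (i.e. drawn from a single group): C(5,5) + C(5,5) + C(7,5) = 23.
By inclusion–exclusion: 6188 − 1836 + 23 = 4375.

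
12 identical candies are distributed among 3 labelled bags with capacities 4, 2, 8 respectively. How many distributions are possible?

Ignoring the caps, the number of non-negative solutions to x_1+…+x_3 = 12 is C(14,2) = 91.
Subtract solutions that violate a single cap (substitute x_i' = x_i − (cap_i+1)): x_1 ≥ 5 gives C(9,2) = 36; x_2 ≥ 3 gives C(11,2) = 55; x_3 ≥ 9 gives C(5,2) = 10. Together 101.
Add back pairs where two caps are both exceeded: 15 + 0 + 1 = 16.
By inclusion–exclusion the count is 91 − 101 + 16 = 6.

6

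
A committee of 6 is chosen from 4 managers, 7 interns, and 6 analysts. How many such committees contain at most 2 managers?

11154

Split by how many managers are chosen (0 through 2).
Sum: C(4,0)·C(13,6) + C(4,1)·C(13,5) + C(4,2)·C(13,4) = 1716 + 5148 + 4290 = 11154.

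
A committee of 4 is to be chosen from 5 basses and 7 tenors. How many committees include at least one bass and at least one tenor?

455

Unrestricted: C(12,4) = 495 ways to pick any 4 of the 12.
Selections missing a whole group: no basses → C(7,4) = 35; no tenors → C(5,4) = 5.
Both groups omitted at once is impossible, so 495 − 40 = 455.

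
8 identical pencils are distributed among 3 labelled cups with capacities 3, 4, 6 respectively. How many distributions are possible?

By stars and bars, unrestricted non-negative solutions to x_1+…+x_3 = 8 number C(8+2,2) = 45.
Subtract solutions that violate a single cap (substitute x_i' = x_i − (cap_i+1)): x_1 ≥ 4 gives C(6,2) = 15; x_2 ≥ 5 gives C(5,2) = 10; x_3 ≥ 7 gives C(3,2) = 3. Together 28.
No two caps can be exceeded simultaneously, so the pair terms are all 0.
By inclusion–exclusion the count is 45 − 28 + 0 = 17.

17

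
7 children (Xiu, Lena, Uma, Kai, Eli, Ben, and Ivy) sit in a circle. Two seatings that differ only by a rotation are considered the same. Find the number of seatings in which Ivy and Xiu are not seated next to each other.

All circular seatings of 7 people number (6)! = 720.
Seatings with Ivy beside Xiu: treat them as a block with 2 internal orders, giving 2 × (5)! = 240.
Subtracting, 720 − 240 = 480.

480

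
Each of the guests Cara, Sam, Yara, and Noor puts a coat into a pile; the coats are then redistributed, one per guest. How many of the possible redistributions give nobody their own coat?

Let Aᵢ be the assignments in which guest i gets their own coat. We want the size of the complement of A₁∪…∪A_4.
By inclusion–exclusion this is Σ_{j=0}^{4} (−1)^j C(4,j)·(4−j)!.
Computing: 24 − 24 + 12 − 4 + 1 = 9.

9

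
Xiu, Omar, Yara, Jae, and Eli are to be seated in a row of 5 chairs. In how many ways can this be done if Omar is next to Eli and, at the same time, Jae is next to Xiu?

Treat {Omar,Eli} as one block (2 orders) and {Jae,Xiu} as another (2 orders).
That leaves 3 units to arrange: 2 × 2 × 3! = 4 × 6 = 24.

24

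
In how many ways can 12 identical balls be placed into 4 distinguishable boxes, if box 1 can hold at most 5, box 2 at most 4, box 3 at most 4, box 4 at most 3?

34

By stars and bars, unrestricted non-negative solutions to x_1+…+x_4 = 12 number C(12+3,3) = 455.
Subtract solutions that violate a single cap (substitute x_i' = x_i − (cap_i+1)): x_1 ≥ 6 gives C(9,3) = 84; x_2 ≥ 5 gives C(10,3) = 120; x_3 ≥ 5 gives C(10,3) = 120; x_4 ≥ 4 gives C(11,3) = 165. Together 489.
Add back pairs where two caps are both exceeded: 4 + 4 + 10 + 10 + 20 + 20 = 68.
By inclusion–exclusion the count is 455 − 489 + 68 = 34.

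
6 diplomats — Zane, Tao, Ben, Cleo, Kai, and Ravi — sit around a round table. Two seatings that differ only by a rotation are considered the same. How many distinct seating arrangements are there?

Around a circle, 6 distinct people have 6!/6 = (5)! = 120 rotationally distinct seatings.

120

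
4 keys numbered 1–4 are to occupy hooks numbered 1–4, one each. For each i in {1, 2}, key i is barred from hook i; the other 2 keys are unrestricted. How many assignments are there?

Let Aᵢ (for i ∈ {1, 2}) be the placements that put key i in its forbidden hook. Any j of these fix j positions, leaving (4−j)! ways to fill the rest, and there are C(2,j) ways to pick which j.
By inclusion–exclusion, the number of valid placements is Σ_{j=0}^{2} (−1)^j C(2,j)·(4−j)!.
Computing: 24 − 12 + 2 = 14.

14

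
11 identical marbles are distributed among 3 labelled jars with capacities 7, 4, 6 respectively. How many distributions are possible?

25

By stars and bars, unrestricted non-negative solutions to x_1+…+x_3 = 11 number C(11+2,2) = 78.
Subtract solutions that violate a single cap (substitute x_i' = x_i − (cap_i+1)): x_1 ≥ 8 gives C(5,2) = 10; x_2 ≥ 5 gives C(8,2) = 28; x_3 ≥ 7 gives C(6,2) = 15. Together 53.
No two caps can be exceeded simultaneously, so the pair terms are all 0.
By inclusion–exclusion the count is 78 − 53 + 0 = 25.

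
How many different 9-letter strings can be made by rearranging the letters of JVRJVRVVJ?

1260

Letter multiplicities in JVRJVRVVJ: J×3, R×2, V×4.
Dividing 9! = 362880 by 4!·3!·2! = 288 for the repeated letters gives 1260.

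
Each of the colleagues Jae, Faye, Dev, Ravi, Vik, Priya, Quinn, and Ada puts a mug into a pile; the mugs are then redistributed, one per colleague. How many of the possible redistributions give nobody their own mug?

Count assignments avoiding every fixed point. For any j of the 8 colleagues fixed to their own mug, the other 8−j can be arranged in (8−j)! ways.
By inclusion–exclusion this is Σ_{j=0}^{8} (−1)^j C(8,j)·(8−j)!.
Computing: 40320 − 40320 + 20160 − 6720 + 1680 − 336 + 56 − 8 + 1 = 14833.

14833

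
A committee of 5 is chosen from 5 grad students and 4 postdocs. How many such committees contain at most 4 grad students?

Split by how many grad students are chosen (0 through 4).
Sum: C(5,0)·C(4,5) + C(5,1)·C(4,4) + C(5,2)·C(4,3) + C(5,3)·C(4,2) + C(5,4)·C(4,1) = 0 + 5 + 40 + 60 + 20 = 125.

125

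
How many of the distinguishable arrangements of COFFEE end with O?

30

Fix O in the last position and arrange the remaining 5 letters.
Those 5 letters have E appearing twice and F appearing twice, giving (5)!/(2!·2!) = 30.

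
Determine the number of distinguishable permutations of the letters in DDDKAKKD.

280

The 8 letters of DDDKAKKD have repeats: D appearing 4 times and K appearing 3 times.
Dividing 8! = 40320 by 4!·3! = 144 for the repeated letters gives 280.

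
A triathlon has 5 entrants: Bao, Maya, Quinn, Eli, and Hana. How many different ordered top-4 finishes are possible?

120

This is an ordered selection of 4 from 5: P(5,4).
That gives 5 × 4 × 3 × 2 = 120.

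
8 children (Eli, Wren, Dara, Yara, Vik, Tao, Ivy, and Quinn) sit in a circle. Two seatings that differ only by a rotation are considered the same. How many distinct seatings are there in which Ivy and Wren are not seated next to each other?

Without the restriction there are (7)! = 5040 seatings.
Those with Ivy next to Wren: fuse the pair into one unit and seat 7 units around a circle — 2·(6)! = 1440.
Subtracting, 5040 − 1440 = 3600.

3600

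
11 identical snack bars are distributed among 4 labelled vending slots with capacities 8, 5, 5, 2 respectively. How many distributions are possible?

Ignoring the caps, the number of non-negative solutions to x_1+…+x_4 = 11 is C(14,3) = 364.
Subtract solutions that violate a single cap (substitute x_i' = x_i − (cap_i+1)): x_1 ≥ 9 gives C(5,3) = 10; x_2 ≥ 6 gives C(8,3) = 56; x_3 ≥ 6 gives C(8,3) = 56; x_4 ≥ 3 gives C(11,3) = 165. Together 287.
Add back pairs where two caps are both exceeded: 0 + 0 + 0 + 0 + 10 + 10 = 20.
By inclusion–exclusion the count is 364 − 287 + 20 = 97.

97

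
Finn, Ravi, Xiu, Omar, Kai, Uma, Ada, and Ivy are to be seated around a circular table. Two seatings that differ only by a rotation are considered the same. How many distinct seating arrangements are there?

5040

Seat Finn anywhere (absorbing the rotational symmetry), then permute the other 7: (7)! = 5040.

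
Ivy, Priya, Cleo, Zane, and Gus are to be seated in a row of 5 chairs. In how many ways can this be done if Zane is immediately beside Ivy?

Glue Zane and Ivy into one block (2 internal orders), leaving 4 units to arrange in a row.
So the count is 2·(4)! = 48.

48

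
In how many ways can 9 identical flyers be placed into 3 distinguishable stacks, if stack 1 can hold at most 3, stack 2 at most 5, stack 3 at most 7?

21

Without the upper bounds there are C(11,2) = 55 ways to split 9 among 3 stacks.
Subtract solutions that violate a single cap (substitute x_i' = x_i − (cap_i+1)): x_1 ≥ 4 gives C(7,2) = 21; x_2 ≥ 6 gives C(5,2) = 10; x_3 ≥ 8 gives C(3,2) = 3. Together 34.
No two caps can be exceeded simultaneously, so the pair terms are all 0.
By inclusion–exclusion the count is 55 − 34 + 0 = 21.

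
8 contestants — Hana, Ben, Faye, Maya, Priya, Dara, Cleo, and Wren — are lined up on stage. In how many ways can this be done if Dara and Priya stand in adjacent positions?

Treat {Dara, Priya} as a single unit. There are 7 units to order, and the pair itself can be ordered 2 ways.
So the count is 2·(7)! = 10080.

10080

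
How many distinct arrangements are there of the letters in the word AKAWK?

Letter multiplicities in AKAWK: A×2, K×2, W×1.
So there are 5! / (2!·2!) = 30 distinguishable arrangements.

30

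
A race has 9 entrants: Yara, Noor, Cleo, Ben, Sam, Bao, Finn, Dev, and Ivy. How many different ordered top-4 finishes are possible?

There are 9 choices for 1st place, 8 for 2nd, and so on down to 6 for position 4.
That gives 9 × 8 × 7 × 6 = 3024.

3024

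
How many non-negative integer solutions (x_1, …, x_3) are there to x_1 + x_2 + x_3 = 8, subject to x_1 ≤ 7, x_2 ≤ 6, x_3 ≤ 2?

20

By stars and bars, unrestricted non-negative solutions to x_1+…+x_3 = 8 number C(8+2,2) = 45.
Subtract solutions that violate a single cap (substitute x_i' = x_i − (cap_i+1)): x_1 ≥ 8 gives C(2,2) = 1; x_2 ≥ 7 gives C(3,2) = 3; x_3 ≥ 3 gives C(7,2) = 21. Together 25.
No two caps can be exceeded simultaneously, so the pair terms are all 0.
By inclusion–exclusion the count is 45 − 25 + 0 = 20.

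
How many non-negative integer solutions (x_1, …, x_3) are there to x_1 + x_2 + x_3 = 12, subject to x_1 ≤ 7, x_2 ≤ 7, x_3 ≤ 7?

Ignoring the caps, the number of non-negative solutions to x_1+…+x_3 = 12 is C(14,2) = 91.
Subtract solutions that violate a single cap (substitute x_i' = x_i − (cap_i+1)): x_1 ≥ 8 gives C(6,2) = 15; x_2 ≥ 8 gives C(6,2) = 15; x_3 ≥ 8 gives C(6,2) = 15. Together 45.
No two caps can be exceeded simultaneously, so the pair terms are all 0.
By inclusion–exclusion the count is 91 − 45 + 0 = 46.

46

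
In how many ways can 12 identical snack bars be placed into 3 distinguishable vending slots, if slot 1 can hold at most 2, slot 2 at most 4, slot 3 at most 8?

6

Without the upper bounds there are C(14,2) = 91 ways to split 12 among 3 vending slots.
Subtract solutions that violate a single cap (substitute x_i' = x_i − (cap_i+1)): x_1 ≥ 3 gives C(11,2) = 55; x_2 ≥ 5 gives C(9,2) = 36; x_3 ≥ 9 gives C(5,2) = 10. Together 101.
Add back pairs where two caps are both exceeded: 15 + 1 + 0 = 16.
By inclusion–exclusion the count is 91 − 101 + 16 = 6.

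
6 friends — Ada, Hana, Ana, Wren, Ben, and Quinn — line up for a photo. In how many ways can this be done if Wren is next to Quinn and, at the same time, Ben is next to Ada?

Treat {Wren,Quinn} as one block (2 orders) and {Ben,Ada} as another (2 orders).
That leaves 4 units to arrange: 2 × 2 × 4! = 4 × 24 = 96.

96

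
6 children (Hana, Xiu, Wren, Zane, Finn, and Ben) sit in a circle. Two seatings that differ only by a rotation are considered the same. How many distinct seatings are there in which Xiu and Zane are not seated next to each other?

Without the restriction there are (5)! = 120 seatings.
Those with Xiu next to Zane: fuse the pair into one unit and seat 5 units around a circle — 2·(4)! = 48.
Subtracting, 120 − 48 = 72.

72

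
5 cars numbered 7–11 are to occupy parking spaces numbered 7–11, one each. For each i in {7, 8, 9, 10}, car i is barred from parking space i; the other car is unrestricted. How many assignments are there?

Let Aᵢ (for 7 ≤ i ≤ 10) be the placements that put car i in its forbidden parking space. Any j of these fix j positions, leaving (5−j)! ways to fill the rest, and there are C(4,j) ways to pick which j.
By inclusion–exclusion, the number of valid placements is Σ_{j=0}^{4} (−1)^j C(4,j)·(5−j)!.
Computing: 120 − 96 + 36 − 8 + 1 = 53.

53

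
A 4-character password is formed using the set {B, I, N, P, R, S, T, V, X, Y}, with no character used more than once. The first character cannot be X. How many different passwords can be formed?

4536

The first character has 10−1 = 9 choices (anything except X).
The remaining 3 characters are filled from the other 9 symbols without repetition: 9 × 8 × 7 = 504.
Total: 9 × 504 = 4536.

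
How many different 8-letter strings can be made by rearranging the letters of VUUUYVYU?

The 8 letters of VUUUYVYU have repeats: U appearing 4 times, V appearing twice, and Y appearing twice.
Dividing 8! = 40320 by 4!·2!·2! = 96 for the repeated letters gives 420.

420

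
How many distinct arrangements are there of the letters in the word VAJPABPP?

3360

The 8 letters of VAJPABPP have repeats: A appearing twice and P appearing 3 times.
So there are 8! / (3!·2!) = 3360 distinguishable arrangements.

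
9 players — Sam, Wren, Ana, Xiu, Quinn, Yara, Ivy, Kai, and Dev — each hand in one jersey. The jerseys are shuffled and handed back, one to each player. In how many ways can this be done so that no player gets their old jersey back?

133496

Count assignments avoiding every fixed point. For any j of the 9 players fixed to their old jersey, the other 9−j can be arranged in (9−j)! ways.
By inclusion–exclusion this is Σ_{j=0}^{9} (−1)^j C(9,j)·(9−j)!.
Computing: 362880 − 362880 + 181440 − 60480 + 15120 − 3024 + 504 − 72 + 9 − 1 = 133496.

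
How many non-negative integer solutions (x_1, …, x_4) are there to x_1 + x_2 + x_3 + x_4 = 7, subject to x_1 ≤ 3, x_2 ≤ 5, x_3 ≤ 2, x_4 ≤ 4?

Without the upper bounds there are C(10,3) = 120 ways to split 7 among 4 variables.
Subtract solutions that violate a single cap (substitute x_i' = x_i − (cap_i+1)): x_1 ≥ 4 gives C(6,3) = 20; x_2 ≥ 6 gives C(4,3) = 4; x_3 ≥ 3 gives C(7,3) = 35; x_4 ≥ 5 gives C(5,3) = 10. Together 69.
Add back pairs where two caps are both exceeded: 0 + 1 + 0 + 0 + 0 + 0 = 1.
By inclusion–exclusion the count is 120 − 69 + 1 = 52.

52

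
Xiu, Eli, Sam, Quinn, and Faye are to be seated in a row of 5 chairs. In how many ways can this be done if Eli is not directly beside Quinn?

Of the 5! = 120 arrangements, those with Eli and Quinn adjacent number 2 × 4! = 48 (treat the pair as a block with 2 internal orders).
Complementary counting: 120 − 48 = 72.

72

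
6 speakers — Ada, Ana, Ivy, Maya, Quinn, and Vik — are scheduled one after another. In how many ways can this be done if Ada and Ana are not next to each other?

480

There are 6! = 720 arrangements in all. If Ada and Ana are adjacent, merging them into one block gives 2·(5)! = 240 arrangements.
Complementary counting: 720 − 240 = 480.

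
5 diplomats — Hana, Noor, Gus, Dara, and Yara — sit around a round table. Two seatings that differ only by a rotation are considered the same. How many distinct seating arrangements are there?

24

Fix one person's seat to break rotational symmetry; the remaining 4 people can be arranged in (4)! = 24 ways.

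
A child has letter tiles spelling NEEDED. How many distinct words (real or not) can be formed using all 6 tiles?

Letter multiplicities in NEEDED: D×2, E×3, N×1.
The number of distinct arrangements is 6!/(3!·2!) = 720/12 = 60.

60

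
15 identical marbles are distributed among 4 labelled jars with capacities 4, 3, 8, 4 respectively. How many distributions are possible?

Ignoring the caps, the number of non-negative solutions to x_1+…+x_4 = 15 is C(18,3) = 816.
Subtract solutions that violate a single cap (substitute x_i' = x_i − (cap_i+1)): x_1 ≥ 5 gives C(13,3) = 286; x_2 ≥ 4 gives C(14,3) = 364; x_3 ≥ 9 gives C(9,3) = 84; x_4 ≥ 5 gives C(13,3) = 286. Together 1020.
Add back pairs where two caps are both exceeded: 84 + 4 + 56 + 10 + 84 + 4 = 242.
Subtract triples: 0 + 4 + 0 + 0 = 4.
By inclusion–exclusion the count is 816 − 1020 + 242 − 4 = 34.

34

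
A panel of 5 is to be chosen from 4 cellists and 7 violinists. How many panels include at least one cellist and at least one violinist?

Unrestricted: C(11,5) = 462 ways to pick any 5 of the 11.
Subtract selections that omit an entire group: no cellists → C(7,5) = 21; no violinists → C(4,5) = 0.
Both groups omitted at once is impossible, so 462 − 21 = 441.

441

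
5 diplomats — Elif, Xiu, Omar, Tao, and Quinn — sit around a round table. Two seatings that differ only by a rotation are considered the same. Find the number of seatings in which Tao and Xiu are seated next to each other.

12

Treat {Tao, Xiu} as one unit (2 internal orders) and seat the resulting 4 units around the table: (3)! circular arrangements.
So 2 × (3)! = 2 × 6 = 12.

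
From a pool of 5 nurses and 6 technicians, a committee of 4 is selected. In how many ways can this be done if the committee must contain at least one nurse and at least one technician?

310

Unrestricted: C(11,4) = 330 ways to pick any 4 of the 11.
Selections missing a whole group: no nurses → C(6,4) = 15; no technicians → C(5,4) = 5.
Both groups omitted at once is impossible, so 330 − 20 = 310.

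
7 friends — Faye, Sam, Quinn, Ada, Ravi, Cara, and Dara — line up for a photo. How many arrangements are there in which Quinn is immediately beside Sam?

Glue Quinn and Sam into one block (2 internal orders), leaving 6 units to arrange in a row.
So the count is 2·(6)! = 1440.

1440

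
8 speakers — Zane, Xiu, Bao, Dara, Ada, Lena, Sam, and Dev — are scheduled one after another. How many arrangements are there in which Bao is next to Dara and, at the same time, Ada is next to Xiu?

Treat {Bao,Dara} as one block (2 orders) and {Ada,Xiu} as another (2 orders).
That leaves 6 units to arrange: 2 × 2 × 6! = 4 × 720 = 2880.

2880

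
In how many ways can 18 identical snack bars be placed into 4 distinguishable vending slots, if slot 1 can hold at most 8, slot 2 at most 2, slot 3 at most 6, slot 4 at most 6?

31

Without the upper bounds there are C(21,3) = 1330 ways to split 18 among 4 vending slots.
Subtract solutions that violate a single cap (substitute x_i' = x_i − (cap_i+1)): x_1 ≥ 9 gives C(12,3) = 220; x_2 ≥ 3 gives C(18,3) = 816; x_3 ≥ 7 gives C(14,3) = 364; x_4 ≥ 7 gives C(14,3) = 364. Together 1764.
Add back pairs where two caps are both exceeded: 84 + 10 + 10 + 165 + 165 + 35 = 469.
Subtract triples: 0 + 0 + 0 + 4 = 4.
By inclusion–exclusion the count is 1330 − 1764 + 469 − 4 = 31.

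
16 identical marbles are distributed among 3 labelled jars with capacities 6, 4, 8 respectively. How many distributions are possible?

6

Ignoring the caps, the number of non-negative solutions to x_1+…+x_3 = 16 is C(18,2) = 153.
Subtract solutions that violate a single cap (substitute x_i' = x_i − (cap_i+1)): x_1 ≥ 7 gives C(11,2) = 55; x_2 ≥ 5 gives C(13,2) = 78; x_3 ≥ 9 gives C(9,2) = 36. Together 169.
Add back pairs where two caps are both exceeded: 15 + 1 + 6 = 22.
By inclusion–exclusion the count is 153 − 169 + 22 = 6.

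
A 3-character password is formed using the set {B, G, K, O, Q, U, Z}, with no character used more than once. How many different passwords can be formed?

This is a permutation of 3 out of 7: P(7,3) = 7!/4!.
7 × 6 × 5 = 210.

210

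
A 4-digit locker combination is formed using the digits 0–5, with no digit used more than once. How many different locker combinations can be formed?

360

With no repetition, fill the 4 digits in order: 6 choices, then 5, down to 3.
That product is 6 × 5 × 4 × 3 = 360.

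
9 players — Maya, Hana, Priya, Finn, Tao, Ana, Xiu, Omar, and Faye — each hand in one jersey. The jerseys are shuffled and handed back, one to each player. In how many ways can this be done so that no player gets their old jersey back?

This is the derangement count D_9: permutations of 9 items with no fixed point.
By inclusion–exclusion this is Σ_{j=0}^{9} (−1)^j C(9,j)·(9−j)!.
Computing: 362880 − 362880 + 181440 − 60480 + 15120 − 3024 + 504 − 72 + 9 − 1 = 133496.

133496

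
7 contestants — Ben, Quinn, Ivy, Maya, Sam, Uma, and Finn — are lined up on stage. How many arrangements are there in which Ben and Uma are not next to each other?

3600

There are 7! = 5040 arrangements in all. If Ben and Uma are adjacent, merging them into one block gives 2·(6)! = 1440 arrangements.
Complementary counting: 5040 − 1440 = 3600.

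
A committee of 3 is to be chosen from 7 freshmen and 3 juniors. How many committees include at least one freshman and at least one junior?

84

With no constraint there are C(10,3) = 120 possible selections.
Subtract selections that omit an entire group: no freshmen → C(3,3) = 1; no juniors → C(7,3) = 35.
Both groups omitted at once is impossible, so 120 − 36 = 84.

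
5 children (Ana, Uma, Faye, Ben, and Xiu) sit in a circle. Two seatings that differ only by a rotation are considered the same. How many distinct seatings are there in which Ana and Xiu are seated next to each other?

Treat {Ana, Xiu} as one unit (2 internal orders) and seat the resulting 4 units around the table: (3)! circular arrangements.
So 2 × (3)! = 2 × 6 = 12.

12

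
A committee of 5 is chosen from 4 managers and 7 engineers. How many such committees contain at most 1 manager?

Split by how many managers are chosen (0 through 1).
Sum: C(4,0)·C(7,5) + C(4,1)·C(7,4) = 21 + 140 = 161.

161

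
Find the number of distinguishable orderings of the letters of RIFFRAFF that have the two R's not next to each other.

630

There are 8!/(4!·2!) = 840 arrangements of RIFFRAFF in total.
If the two R's are adjacent, glue them into one block, leaving 7 items to arrange: (7)!/(4!) = 210 ways.
Subtracting, 840 − 210 = 630 arrangements keep the R's apart.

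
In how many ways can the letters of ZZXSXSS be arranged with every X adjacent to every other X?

60

Treat the 2 copies of X as a single block. The multiset to arrange is then {XX, S, S, S, Z, Z}, 6 items in all.
That gives (6)!/(3!·2!) = 60 arrangements.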